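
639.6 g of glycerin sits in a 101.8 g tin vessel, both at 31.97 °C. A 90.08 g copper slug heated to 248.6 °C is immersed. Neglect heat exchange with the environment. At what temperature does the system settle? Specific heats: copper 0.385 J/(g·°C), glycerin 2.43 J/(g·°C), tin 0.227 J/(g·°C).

Heat gained plus heat lost sum to zero:
90.08*0.385*(T − 248.6) + 639.6*2.43*(T − 31.97) + 101.8*0.227*(T − 31.97) = 0
34.68(T − 248.6) + 1554.2(T − 31.97) + 23.11(T − 31.97) = 0
(34.68 + 1554.2 + 23.11) T = 34.68*248.6 + 1554.2*31.97 + 23.11*31.97
T = 59049/1612 ≈ 36.63 °C

T_f ≈ 36.6 °C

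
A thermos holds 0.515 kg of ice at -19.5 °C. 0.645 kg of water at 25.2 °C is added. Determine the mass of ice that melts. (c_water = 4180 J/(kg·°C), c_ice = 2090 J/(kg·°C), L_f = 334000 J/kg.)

m_melted ≈ 0.141 kg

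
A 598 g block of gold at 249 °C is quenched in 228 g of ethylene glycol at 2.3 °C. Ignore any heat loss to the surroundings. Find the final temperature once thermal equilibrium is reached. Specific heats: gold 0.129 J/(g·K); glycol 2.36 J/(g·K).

T_f is the heat-capacity-weighted average of the initial temperatures:
T_f = (77.14×249 + 538.08×2.3) / (77.14 + 538.08)
    = 20446 / 615.22 ≈ 33.23 °C

T_f ≈ 33.2 °C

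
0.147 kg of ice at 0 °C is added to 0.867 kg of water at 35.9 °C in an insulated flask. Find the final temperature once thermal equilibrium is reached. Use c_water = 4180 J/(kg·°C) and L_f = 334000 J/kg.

T_f ≈ 19.1 °C

Net heat exchanged in the isolated system is zero:
latent heat to melt: 0.147·334000 = 49098
  meltwater 0→T: 0.147·4180·T = 614.46 T
  water cools: 0.867·4180·(T − 35.9) = 3624.1(T − 35.9)
4238.5 T = 130104 − 49098 = 81006
T ≈ 19.11 °C (positive, so assuming full melt was valid).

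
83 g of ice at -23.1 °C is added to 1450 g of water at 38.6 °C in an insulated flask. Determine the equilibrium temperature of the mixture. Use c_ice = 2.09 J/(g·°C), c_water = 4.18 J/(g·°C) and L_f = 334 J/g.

Setting the total heat transfer to zero:
warm ice to 0 °C: 83×2.09×(0 − (-23.1)) = 4007.2; fusion: m_ice L_f = 83×334 = 27722; warm the meltwater: 346.94 T; water cools: 1450×4.18×(T − 38.6) = 6061(T − 38.6)
6407.9 T = 233955 − 31729 = 202225
T ≈ 31.56 °C. Since T > 0 °C, the all-ice-melts assumption holds.

T_f ≈ 31.6 °C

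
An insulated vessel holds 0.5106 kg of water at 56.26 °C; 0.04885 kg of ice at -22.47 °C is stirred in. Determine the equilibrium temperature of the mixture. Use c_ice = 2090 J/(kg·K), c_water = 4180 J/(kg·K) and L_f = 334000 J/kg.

Energy conservation, ΣQ = 0:
warm ice to 0 °C: 0.04885·2090·(0 − (-22.47)) = 2294.1; fusion: m_ice L_f = 0.04885·334000 = 16316; warm the meltwater: 204.19 T; water: 2134.3(T − 56.26)
2338.5 T = 120076 − 18610 = 101466
T ≈ 43.39 °C (positive, so assuming full melt was valid).

T_f ≈ 43.4 °C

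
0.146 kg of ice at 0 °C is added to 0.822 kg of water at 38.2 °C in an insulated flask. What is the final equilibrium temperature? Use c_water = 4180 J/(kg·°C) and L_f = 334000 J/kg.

T_f ≈ 20.4 °C

Conservation of energy gives ΣQ = 0:
fusion: m_ice L_f = 0.146×334000 = 48764; warm the meltwater: 610.28 T; water: 3436(T − 38.2)
4046.2 T = 131254 − 48764 = 82490
T ≈ 20.39 °C (positive, so assuming full melt was valid).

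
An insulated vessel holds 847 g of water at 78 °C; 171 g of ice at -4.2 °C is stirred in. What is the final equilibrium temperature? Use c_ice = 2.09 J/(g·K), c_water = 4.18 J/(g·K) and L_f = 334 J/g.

T_f ≈ 51.1 °C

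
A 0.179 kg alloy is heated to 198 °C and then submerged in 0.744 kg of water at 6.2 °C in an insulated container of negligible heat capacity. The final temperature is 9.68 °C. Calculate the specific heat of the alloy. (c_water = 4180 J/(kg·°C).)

Setting the total heat transfer to zero:
0.179×c×(9.68 − 198) + 0.744×4180×(9.68 − 6.2) = 0
-33.71 c = -10823
c = -10823/-33.71 ≈ 321.1 J/(kg·°C)

c ≈ 321 J/(kg·°C)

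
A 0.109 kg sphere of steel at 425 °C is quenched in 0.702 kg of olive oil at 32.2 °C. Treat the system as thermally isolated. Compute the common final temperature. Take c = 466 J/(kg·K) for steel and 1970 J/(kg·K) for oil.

T_f ≈ 46.1 °C

Taking heat into each body as positive, Σ m c ΔT = 0:
0.109·466·(T − 425) + 0.702·1970·(T − 32.2) = 0
50.79(T − 425) + 1382.9(T − 32.2) = 0
(50.79 + 1382.9) T = 50.79·425 + 1382.9·32.2
T = 66118/1433.7 ≈ 46.12 °C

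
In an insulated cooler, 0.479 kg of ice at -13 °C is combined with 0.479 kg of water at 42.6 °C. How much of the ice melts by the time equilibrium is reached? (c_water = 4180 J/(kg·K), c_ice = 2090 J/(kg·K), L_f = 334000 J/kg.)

m_melted ≈ 0.216 kg

Cooling the water to 0 °C releases 0.479×4180×42.6 = 85295 J.
Warming the ice to 0 °C takes 0.479×2090×13 = 13014 J, leaving 72280 J for melting.
Fully melting the ice requires m_ice L_f = 0.479×334000 = 159986 J.
72280 J < 159986 J, so only part of the ice melts and the system sits at 0 °C.
m_melt = 72280 / L_f = 0.2164 kg.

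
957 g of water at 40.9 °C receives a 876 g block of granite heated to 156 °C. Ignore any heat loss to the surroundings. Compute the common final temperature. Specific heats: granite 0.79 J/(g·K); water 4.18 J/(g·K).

T_f ≈ 57.9 °C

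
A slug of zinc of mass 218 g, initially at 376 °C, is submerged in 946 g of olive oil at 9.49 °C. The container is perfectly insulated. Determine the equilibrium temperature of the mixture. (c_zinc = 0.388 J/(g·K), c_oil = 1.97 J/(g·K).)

T_f ≈ 25.4 °C

Heat gained plus heat lost sum to zero:
218·0.388·(T − 376) + 946·1.97·(T − 9.49) = 0
(84.58 + 1863.6) T = 84.58·376 + 1863.6·9.49
T ≈ 25.40 °C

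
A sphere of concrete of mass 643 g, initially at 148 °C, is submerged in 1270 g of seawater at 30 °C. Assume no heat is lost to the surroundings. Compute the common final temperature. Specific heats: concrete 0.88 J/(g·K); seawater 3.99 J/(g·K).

Let T be the final temperature. ΣQ_i = 0:
643*0.88*(T − 148) + 1270*3.99*(T − 30) = 0
(565.84 + 5067.3) T = 565.84*148 + 5067.3*30
T = 235763/5633.1 ≈ 41.85 °C

T_f ≈ 41.9 °C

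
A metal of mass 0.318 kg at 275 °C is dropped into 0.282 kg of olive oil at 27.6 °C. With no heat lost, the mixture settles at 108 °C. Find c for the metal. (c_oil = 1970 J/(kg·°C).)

c ≈ 841 J/(kg·°C)

Net heat exchanged in the isolated system is zero:
0.318·c·(108 − 275) + 0.282·1970·(108 − 27.6) = 0
-53.11 c = -44665
c = -44665/-53.11 ≈ 841.1 J/(kg·°C)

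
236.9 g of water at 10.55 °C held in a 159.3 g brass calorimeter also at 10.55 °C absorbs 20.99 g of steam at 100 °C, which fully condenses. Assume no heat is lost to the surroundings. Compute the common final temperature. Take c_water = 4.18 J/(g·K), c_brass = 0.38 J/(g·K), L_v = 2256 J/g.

T_f ≈ 59.0 °C

Sum of m c ΔT and latent-heat terms is zero:
latent heat released on condensation: 20.99·2256 = 47353; condensate cools 100→T: 20.99·4.18·(T − 100) = 87.74(T − 100); original water: 990.24(T − 10.55); brass cup: 159.3·0.38·(T − 10.55) = 60.53(T − 10.55)
1138.5 T = 47353 + 8773.8 + 11086 = 67213
T ≈ 59.04 °C (< 100 °C, so full condensation is consistent).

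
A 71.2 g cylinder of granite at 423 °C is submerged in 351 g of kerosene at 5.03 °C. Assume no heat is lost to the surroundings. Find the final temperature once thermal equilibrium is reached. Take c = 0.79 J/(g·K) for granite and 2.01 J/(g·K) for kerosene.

T_f ≈ 35.9 °C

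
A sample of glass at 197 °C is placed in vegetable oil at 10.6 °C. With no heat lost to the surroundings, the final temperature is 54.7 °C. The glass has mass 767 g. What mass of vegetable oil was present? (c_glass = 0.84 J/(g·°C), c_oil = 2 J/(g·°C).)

m ≈ 1040 g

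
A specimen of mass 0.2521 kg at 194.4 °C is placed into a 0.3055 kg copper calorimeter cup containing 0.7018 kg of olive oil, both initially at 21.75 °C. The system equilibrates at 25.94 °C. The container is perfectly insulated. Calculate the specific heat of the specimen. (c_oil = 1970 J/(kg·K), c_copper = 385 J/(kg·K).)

Let T be the final temperature. ΣQ_i = 0:
0.2521·c·(25.94 − 194.4) + 0.7018·1970·(25.94 − 21.75) + 0.3055·385·(25.94 − 21.75) = 0
-42.47 c = -6285.7
c = -6285.7/-42.47 ≈ 148 J/(kg·K)

c ≈ 148 J/(kg·K)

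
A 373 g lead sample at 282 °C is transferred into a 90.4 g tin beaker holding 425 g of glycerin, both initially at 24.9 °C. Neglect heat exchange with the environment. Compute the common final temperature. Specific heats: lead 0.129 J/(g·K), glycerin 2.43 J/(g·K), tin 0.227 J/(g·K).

Let T be the final temperature. ΣQ_i = 0:
373*0.129*(T − 282) + 425*2.43*(T − 24.9) + 90.4*0.227*(T − 24.9) = 0
1101.4 T = 39795
T = 39795 / 1101.4 = 36.1 °C

T_f ≈ 36.1 °C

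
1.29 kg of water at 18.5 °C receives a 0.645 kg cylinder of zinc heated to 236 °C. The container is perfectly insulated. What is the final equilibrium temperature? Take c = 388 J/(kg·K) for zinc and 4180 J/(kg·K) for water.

T_f ≈ 28.1 °C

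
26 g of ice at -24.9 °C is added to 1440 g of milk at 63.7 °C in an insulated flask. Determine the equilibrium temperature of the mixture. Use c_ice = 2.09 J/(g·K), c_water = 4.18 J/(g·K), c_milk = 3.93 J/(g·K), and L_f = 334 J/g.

T_f ≈ 60.8 °C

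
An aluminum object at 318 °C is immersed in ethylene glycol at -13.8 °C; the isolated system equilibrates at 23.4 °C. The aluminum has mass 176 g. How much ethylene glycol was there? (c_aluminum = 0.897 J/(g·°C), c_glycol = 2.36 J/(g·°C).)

Taking heat into each body as positive, Σ m c ΔT = 0:
176×0.897×(23.4 − 318) + m×2.36×(23.4 − (-13.8)) = 0
87.79 m = 46509
m = 46509/87.79 ≈ 529.8 g

m ≈ 530 g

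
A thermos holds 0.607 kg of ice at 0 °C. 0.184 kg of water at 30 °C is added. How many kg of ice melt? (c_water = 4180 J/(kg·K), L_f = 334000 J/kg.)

m_melted ≈ 0.0691 kg

Heat available from the water dropping to 0 °C: 0.184×4180×30 = 23074 J.
Melting all 0.607 kg of ice would need 0.607×334000 = 202738 J.
That's not enough to melt it all — equilibrium is at 0 °C with ice remaining.
Mass melted = 23074/334000 ≈ 0.06908 kg.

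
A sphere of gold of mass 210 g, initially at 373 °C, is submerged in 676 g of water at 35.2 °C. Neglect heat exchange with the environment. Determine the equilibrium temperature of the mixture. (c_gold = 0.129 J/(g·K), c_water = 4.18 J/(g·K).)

With ΣQ=0 the equilibrium temperature is the m·c-weighted mean:
T_f = (27.09·373 + 2825.7·35.2) / (27.09 + 2825.7)
    = 109569 / 2852.8 ≈ 38.41 °C

T_f ≈ 38.4 °C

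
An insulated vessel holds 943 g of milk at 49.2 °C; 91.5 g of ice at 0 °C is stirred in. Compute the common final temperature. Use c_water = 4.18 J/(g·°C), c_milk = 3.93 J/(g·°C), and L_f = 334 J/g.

Energy conservation, ΣQ = 0:
melt ice: 91.5×334 = 30561; meltwater 0→T: 91.5×4.18×T = 382.47 T; milk cools: 943×3.93×(T − 49.2) = 3706(T − 49.2)
4088.5 T = 182335 − 30561 = 151774
T ≈ 37.12 °C — above 0 °C, consistent with complete melting.

T_f ≈ 37.1 °C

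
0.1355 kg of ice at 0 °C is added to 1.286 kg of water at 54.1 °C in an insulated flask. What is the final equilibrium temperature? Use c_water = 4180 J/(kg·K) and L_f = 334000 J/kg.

T_f ≈ 41.3 °C

Taking heat into each body as positive, Σ m c ΔT = 0:
melt ice: 0.1355×334000 = 45257
  warm the meltwater: 566.39 T
  water cools: 1.286×4180×(T − 54.1) = 5375.5(T − 54.1)
5941.9 T = 290813 − 45257 = 245556
T ≈ 41.33 °C. Since T > 0 °C, the all-ice-melts assumption holds.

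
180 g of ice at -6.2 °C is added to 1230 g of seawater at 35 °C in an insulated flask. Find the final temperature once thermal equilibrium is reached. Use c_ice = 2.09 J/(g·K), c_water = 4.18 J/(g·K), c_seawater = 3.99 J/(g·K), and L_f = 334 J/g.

Heat gained plus heat lost sum to zero:
warm ice to 0 °C: 180·2.09·(0 − (-6.2)) = 2332.4; latent heat to melt: 180·334 = 60120; warm the meltwater: 752.4 T; seawater cools: 1230·3.99·(T − 35) = 4907.7(T − 35)
5660.1 T = 171770 − 62452 = 109317
T ≈ 19.31 °C. Since T > 0 °C, the all-ice-melts assumption holds.

T_f ≈ 19.3 °C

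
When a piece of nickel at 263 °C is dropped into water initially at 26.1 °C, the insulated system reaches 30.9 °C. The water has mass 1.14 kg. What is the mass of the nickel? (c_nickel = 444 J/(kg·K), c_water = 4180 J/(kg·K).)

Conservation of energy gives ΣQ = 0:
m·444·(30.9 − 263) + 1.14·4180·(30.9 − 26.1) = 0
-103052 m = -22873
m = -22873/-103052 ≈ 0.222 kg

m ≈ 0.222 kg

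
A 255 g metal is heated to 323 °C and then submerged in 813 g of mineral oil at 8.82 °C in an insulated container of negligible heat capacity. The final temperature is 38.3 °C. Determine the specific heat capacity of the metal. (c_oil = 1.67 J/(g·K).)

c ≈ 0.551 J/(g·K)

m_s c (T_s − T_f) = m_oil c_oil (T_f − T_0):
255×c×(323 − 38.3) = 813×1.67×(38.3 − 8.82)
72598 c = 40025  ⇒  c ≈ 0.5513 J/(g·K)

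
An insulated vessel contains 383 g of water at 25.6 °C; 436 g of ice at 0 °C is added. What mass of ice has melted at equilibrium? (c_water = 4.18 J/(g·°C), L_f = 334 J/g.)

m_melted ≈ 123 g

Water can give up m c ΔT = 383×4.18×25.6 = 40984 J before reaching 0 °C.
Fully melting the ice requires m_ice L_f = 436×334 = 145624 J.
40984 J < 145624 J, so only part of the ice melts and the system sits at 0 °C.
Mass melted = 40984/334 ≈ 122.7 g.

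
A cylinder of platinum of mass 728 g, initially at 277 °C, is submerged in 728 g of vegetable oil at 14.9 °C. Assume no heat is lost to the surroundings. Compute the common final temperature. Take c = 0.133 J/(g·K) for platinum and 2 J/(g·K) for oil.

T_f ≈ 31.2 °C

Conservation of energy gives ΣQ = 0:
728·0.133·(T − 277) + 728·2·(T − 14.9) = 0
(96.82 + 1456) T = 96.82·277 + 1456·14.9
T = 48515 / 1552.8 = 31.2 °C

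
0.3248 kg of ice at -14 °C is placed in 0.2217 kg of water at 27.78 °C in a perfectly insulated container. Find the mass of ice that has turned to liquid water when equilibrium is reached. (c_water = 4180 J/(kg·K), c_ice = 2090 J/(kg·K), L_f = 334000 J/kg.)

m_melted ≈ 0.0486 kg

Water can give up m c ΔT = 0.2217×4180×27.78 = 25744 J before reaching 0 °C.
Warming the ice to 0 °C takes 0.3248×2090×14 = 9503.6 J, leaving 16240 J for melting.
Fully melting the ice requires m_ice L_f = 0.3248×334000 = 108483 J.
That's not enough to melt it all — equilibrium is at 0 °C with ice remaining.
Mass melted = 16240/334000 ≈ 0.04862 kg.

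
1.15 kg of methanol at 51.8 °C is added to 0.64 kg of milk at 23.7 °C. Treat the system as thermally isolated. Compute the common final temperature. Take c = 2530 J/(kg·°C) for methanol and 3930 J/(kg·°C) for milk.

T_f ≈ 38.8 °C

T_f is the heat-capacity-weighted average of the initial temperatures:
T_f = (2909.5·51.8 + 2515.2·23.7) / (2909.5 + 2515.2)
    = 210322 / 5424.7 ≈ 38.77 °C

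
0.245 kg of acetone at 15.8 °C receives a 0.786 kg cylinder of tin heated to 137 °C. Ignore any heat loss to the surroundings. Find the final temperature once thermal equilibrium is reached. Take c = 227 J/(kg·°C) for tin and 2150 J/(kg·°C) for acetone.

Taking heat into each body as positive, Σ m c ΔT = 0:
0.786·227·(T − 137) + 0.245·2150·(T − 15.8) = 0
705.17 T = 32766
T = 32766/705.17 ≈ 46.47 °C

T_f ≈ 46.5 °C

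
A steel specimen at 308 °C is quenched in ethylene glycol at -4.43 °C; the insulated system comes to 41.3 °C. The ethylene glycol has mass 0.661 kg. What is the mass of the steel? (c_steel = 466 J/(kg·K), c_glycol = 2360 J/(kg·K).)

Conservation of energy gives ΣQ = 0:
m·466·(41.3 − 308) + 0.661·2360·(41.3 − (-4.43)) = 0
-124282 m = -71337
m = -71337/-124282 ≈ 0.574 kg

m ≈ 0.574 kg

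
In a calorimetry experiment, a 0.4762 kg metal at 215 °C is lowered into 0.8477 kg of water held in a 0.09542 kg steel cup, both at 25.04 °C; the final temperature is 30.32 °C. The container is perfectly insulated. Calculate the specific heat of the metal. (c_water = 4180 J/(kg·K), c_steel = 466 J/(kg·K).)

Let T be the final temperature. ΣQ_i = 0:
0.4762·c·(30.32 − 215) + 0.8477·4180·(30.32 − 25.04) + 0.09542·466·(30.32 − 25.04) = 0
-87.94 c = -18944
c = -18944/-87.94 ≈ 215.4 J/(kg·K)

c ≈ 215 J/(kg·K)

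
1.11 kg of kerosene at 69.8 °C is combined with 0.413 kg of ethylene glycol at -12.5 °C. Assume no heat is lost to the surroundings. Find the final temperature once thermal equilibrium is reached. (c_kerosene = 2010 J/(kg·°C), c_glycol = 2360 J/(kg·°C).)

T_f ≈ 44.8 °C

Heat gained plus heat lost sum to zero:
1.11×2010×(T − 69.8) + 0.413×2360×(T − (-12.5)) = 0
3205.8 T = 143547
T = 143547 / 3205.8 = 44.8 °C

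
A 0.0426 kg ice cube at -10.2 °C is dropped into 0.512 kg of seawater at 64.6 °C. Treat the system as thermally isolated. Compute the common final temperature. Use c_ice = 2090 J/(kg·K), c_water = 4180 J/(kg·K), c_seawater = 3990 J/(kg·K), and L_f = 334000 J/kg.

Sum of m c ΔT and latent-heat terms is zero:
ice -10.2→0 °C: 0.0426·2090·10.2 = 908.15
  latent heat to melt: 0.0426·334000 = 14228
  warm the meltwater: 178.07 T
  seawater: 2042.9(T − 64.6)
2220.9 T = 131970 − 15137 = 116834
T ≈ 52.61 °C. Since T > 0 °C, the all-ice-melts assumption holds.

T_f ≈ 52.6 °C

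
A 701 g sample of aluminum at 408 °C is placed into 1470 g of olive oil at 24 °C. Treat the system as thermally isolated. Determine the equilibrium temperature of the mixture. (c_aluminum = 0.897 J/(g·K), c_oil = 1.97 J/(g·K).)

T_f ≈ 92.5 °C

Set heat shed by the hot body equal to heat absorbed by the cold body:
701·0.897·(408 − T) = 1470·1.97·(T − 24)
628.8(408 − T) = 2895.9(T − 24)
3524.7 T = 326051  ⇒  T ≈ 92.50 °C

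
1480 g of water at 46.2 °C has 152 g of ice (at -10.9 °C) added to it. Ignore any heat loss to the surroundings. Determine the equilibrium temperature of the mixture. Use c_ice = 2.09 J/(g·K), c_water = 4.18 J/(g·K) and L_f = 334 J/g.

T_f ≈ 33.9 °C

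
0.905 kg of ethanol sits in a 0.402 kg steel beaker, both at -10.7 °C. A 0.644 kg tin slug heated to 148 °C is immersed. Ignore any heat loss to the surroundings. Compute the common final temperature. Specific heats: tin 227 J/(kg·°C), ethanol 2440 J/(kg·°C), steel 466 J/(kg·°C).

T_f ≈ -1.6 °C

Conservation of energy gives ΣQ = 0:
0.644·227·(T − 148) + 0.905·2440·(T − (-10.7)) + 0.402·466·(T − (-10.7)) = 0
146.19(T − 148) + 2208.2(T − (-10.7)) + 187.33(T − (-10.7)) = 0
(146.19 + 2208.2 + 187.33) T = 146.19·148 + 2208.2·(-10.7) + 187.33·(-10.7)
T ≈ -1.57 °C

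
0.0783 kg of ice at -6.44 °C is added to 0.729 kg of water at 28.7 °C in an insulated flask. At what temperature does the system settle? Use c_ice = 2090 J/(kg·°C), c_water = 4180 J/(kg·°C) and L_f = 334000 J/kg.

T_f ≈ 17.9 °C

Setting the total heat transfer to zero:
warm ice to 0 °C: 0.0783·2090·(0 − (-6.44)) = 1053.9; fusion: m_ice L_f = 0.0783·334000 = 26152; warm the meltwater: 327.29 T; water cools: 0.729·4180·(T − 28.7) = 3047.2(T − 28.7)
3374.5 T = 87455 − 27206 = 60249
T ≈ 17.85 °C — above 0 °C, consistent with complete melting.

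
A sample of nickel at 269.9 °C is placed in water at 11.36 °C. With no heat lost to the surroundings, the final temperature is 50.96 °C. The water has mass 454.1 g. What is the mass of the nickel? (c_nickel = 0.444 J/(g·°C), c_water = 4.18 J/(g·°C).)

m ≈ 773 g

Heat lost by the nickel = heat gained by the water:
m×0.444×(269.9 − 50.96) = 454.1×4.18×(50.96 − 11.36)
97.21 m = 75166  ⇒  m ≈ 773.2 g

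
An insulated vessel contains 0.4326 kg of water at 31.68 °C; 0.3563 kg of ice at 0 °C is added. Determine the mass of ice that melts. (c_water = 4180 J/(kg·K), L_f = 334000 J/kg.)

Cooling the water to 0 °C releases 0.4326×4180×31.68 = 57286 J.
To melt every bit of ice: 0.3563×334000 = 119004 J.
That's not enough to melt it all — equilibrium is at 0 °C with ice remaining.
Mass melted = 57286/334000 ≈ 0.1715 kg.

m_melted ≈ 0.172 kg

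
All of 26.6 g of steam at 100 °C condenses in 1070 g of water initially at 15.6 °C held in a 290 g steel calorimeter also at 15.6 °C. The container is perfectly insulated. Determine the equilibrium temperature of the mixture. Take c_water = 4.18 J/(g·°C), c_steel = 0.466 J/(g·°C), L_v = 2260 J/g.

Setting the total heat transfer to zero:
steam→water at 100 °C releases m L_v = 26.6·2260 = 60116
  condensed water 100 °C→T: 111.19(T − 100)
  water warms: 1070·4.18·(T − 15.6) = 4472.6(T − 15.6)
  steel cup: 290·0.466·(T − 15.6) = 135.14(T − 15.6)
4718.9 T = 60116 + 11119 + 71881 = 143116
T ≈ 30.33 °C, under the boiling point, so the assumption holds.

T_f ≈ 30.3 °C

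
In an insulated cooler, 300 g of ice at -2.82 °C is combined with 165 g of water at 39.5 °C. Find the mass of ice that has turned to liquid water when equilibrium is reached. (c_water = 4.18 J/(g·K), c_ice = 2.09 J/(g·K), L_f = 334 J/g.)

Cooling the water to 0 °C releases 165×4.18×39.5 = 27243 J.
Warming the ice to 0 °C takes 300×2.09×2.82 = 1768.1 J, leaving 25475 J for melting.
Fully melting the ice requires m_ice L_f = 300×334 = 100200 J.
25475 J < 100200 J, so only part of the ice melts and the system sits at 0 °C.
Mass melted = 25475/334 ≈ 76.27 g.

m_melted ≈ 76.3 g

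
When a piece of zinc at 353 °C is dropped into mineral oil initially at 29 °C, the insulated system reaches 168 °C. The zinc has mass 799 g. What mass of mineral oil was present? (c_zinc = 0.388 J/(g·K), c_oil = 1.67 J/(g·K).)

m ≈ 247 g

Let T be the final temperature. ΣQ_i = 0:
799×0.388×(168 − 353) + m×1.67×(168 − 29) = 0
232.13 m = 57352
m = 57352/232.13 ≈ 247.1 g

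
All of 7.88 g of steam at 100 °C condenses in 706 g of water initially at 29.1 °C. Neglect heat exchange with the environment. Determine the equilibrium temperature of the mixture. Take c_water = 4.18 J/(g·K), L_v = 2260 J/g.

T_f ≈ 35.9 °C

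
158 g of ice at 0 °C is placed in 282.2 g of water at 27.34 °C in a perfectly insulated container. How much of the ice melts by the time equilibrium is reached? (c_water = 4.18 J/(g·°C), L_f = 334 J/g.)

Water can give up m c ΔT = 282.2×4.18×27.34 = 32250 J before reaching 0 °C.
Melting all 158 g of ice would need 158×334 = 52772 J.
Since 32250 < 52772 J, not all the ice melts; equilibrium is at 0 °C.
m_melted×334 = 32250  ⇒  m_melted ≈ 96.56 g.

m_melted ≈ 96.6 g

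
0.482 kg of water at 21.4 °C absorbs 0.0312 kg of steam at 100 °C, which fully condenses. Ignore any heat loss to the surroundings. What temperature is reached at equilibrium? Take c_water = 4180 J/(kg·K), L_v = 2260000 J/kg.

T_f ≈ 59.0 °C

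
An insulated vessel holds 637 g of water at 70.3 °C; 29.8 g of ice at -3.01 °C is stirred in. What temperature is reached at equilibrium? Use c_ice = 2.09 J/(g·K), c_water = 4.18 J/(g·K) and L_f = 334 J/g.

Net heat exchanged in the isolated system is zero:
warm ice to 0 °C: 29.8×2.09×(0 − (-3.01)) = 187.47
  melt ice: 29.8×334 = 9953.2
  meltwater 0→T: 29.8×4.18×T = 124.56 T
  water: 2662.7(T − 70.3)
2787.2 T = 187185 − 10141 = 177044
T ≈ 63.52 °C (positive, so assuming full melt was valid).

T_f ≈ 63.5 °C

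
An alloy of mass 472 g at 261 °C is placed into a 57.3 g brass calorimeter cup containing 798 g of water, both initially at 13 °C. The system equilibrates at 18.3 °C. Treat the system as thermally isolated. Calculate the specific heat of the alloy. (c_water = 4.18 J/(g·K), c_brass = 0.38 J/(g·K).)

c ≈ 0.155 J/(g·K)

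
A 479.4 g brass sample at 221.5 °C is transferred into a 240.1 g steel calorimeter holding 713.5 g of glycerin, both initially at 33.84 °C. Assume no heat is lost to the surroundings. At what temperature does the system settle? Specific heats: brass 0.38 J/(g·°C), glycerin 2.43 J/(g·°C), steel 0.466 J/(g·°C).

T_f ≈ 50.7 °C

Let T be the final temperature. ΣQ_i = 0:
479.4×0.38×(T − 221.5) + 713.5×2.43×(T − 33.84) + 240.1×0.466×(T − 33.84) = 0
182.17(T − 221.5) + 1733.8(T − 33.84) + 111.89(T − 33.84) = 0
(182.17 + 1733.8 + 111.89) T = 182.17×221.5 + 1733.8×33.84 + 111.89×33.84
T = 102809 / 2027.9 = 50.7 °C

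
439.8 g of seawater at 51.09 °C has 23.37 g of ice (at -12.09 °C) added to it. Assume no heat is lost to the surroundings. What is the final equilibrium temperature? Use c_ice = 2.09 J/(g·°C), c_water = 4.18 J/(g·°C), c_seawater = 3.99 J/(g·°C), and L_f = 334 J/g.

T_f ≈ 43.9 °C

Conservation of energy gives ΣQ = 0:
ice -12.09→0 °C: 23.37·2.09·12.09 = 590.52; melt ice: 23.37·334 = 7805.6; meltwater 0→T: 23.37·4.18·T = 97.69 T; seawater cools: 439.8·3.99·(T − 51.09) = 1754.8(T − 51.09)
1852.5 T = 89653 − 8396.1 = 81257
T ≈ 43.86 °C. Since T > 0 °C, the all-ice-melts assumption holds.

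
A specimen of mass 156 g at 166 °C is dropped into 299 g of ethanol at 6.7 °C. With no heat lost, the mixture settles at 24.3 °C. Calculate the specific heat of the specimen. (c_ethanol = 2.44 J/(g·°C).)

c ≈ 0.581 J/(g·°C)

Heat lost by the specimen = heat gained by the ethanol:
156×c×(166 − 24.3) = 299×2.44×(24.3 − 6.7)
22105 c = 12840  ⇒  c ≈ 0.5809 J/(g·°C)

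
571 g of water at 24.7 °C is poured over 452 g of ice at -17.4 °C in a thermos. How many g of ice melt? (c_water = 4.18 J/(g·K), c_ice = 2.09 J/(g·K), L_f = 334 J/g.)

Heat available from the water dropping to 0 °C: 571·4.18·24.7 = 58953 J.
Warming the ice to 0 °C takes 452·2.09·17.4 = 16437 J, leaving 42516 J for melting.
Fully melting the ice requires m_ice L_f = 452·334 = 150968 J.
That's not enough to melt it all — equilibrium is at 0 °C with ice remaining.
Mass melted = 42516/334 ≈ 127.3 g.

m_melted ≈ 127 g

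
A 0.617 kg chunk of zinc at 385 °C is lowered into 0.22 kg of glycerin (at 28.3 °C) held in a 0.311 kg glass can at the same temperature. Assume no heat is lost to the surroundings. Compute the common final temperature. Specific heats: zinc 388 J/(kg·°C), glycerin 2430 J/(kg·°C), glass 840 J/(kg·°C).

T_f ≈ 110.8 °C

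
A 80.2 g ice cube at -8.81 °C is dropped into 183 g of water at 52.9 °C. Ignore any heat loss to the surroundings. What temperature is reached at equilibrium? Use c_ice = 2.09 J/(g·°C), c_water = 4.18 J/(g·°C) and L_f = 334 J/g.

T_f ≈ 11.1 °C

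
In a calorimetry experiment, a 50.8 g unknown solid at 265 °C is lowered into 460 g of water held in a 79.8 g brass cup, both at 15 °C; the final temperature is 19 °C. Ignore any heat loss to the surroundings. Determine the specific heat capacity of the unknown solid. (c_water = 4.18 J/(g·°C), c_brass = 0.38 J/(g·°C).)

Let T be the final temperature. ΣQ_i = 0:
50.8·c·(19 − 265) + 460·4.18·(19 − 15) + 79.8·0.38·(19 − 15) = 0
-12497 c = -7812.5
c = -7812.5/-12497 ≈ 0.6252 J/(g·°C)

c ≈ 0.625 J/(g·°C)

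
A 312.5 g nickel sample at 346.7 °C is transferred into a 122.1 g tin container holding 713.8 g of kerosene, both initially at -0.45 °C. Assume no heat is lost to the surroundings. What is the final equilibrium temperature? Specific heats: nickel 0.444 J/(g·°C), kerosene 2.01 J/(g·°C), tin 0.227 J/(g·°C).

Let T be the final temperature. ΣQ_i = 0:
312.5×0.444×(T − 346.7) + 713.8×2.01×(T − (-0.45)) + 122.1×0.227×(T − (-0.45)) = 0
138.75(T − 346.7) + 1434.7(T − (-0.45)) + 27.72(T − (-0.45)) = 0
(138.75 + 1434.7 + 27.72) T = 138.75×346.7 + 1434.7×(-0.45) + 27.72×(-0.45)
T = 47447/1601.2 ≈ 29.63 °C

T_f ≈ 29.6 °C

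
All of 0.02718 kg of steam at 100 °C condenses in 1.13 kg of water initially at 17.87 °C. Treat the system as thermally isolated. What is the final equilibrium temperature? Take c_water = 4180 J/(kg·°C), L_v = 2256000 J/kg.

T_f ≈ 32.5 °C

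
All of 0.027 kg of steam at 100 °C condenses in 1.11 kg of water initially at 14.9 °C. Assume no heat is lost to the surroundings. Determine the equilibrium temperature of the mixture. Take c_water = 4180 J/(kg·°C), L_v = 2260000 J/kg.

T_f ≈ 29.8 °C

Conservation of energy gives ΣQ = 0:
condense steam: −0.027·2260000 = −61020; condensate cools 100→T: 0.027·4180·(T − 100) = 112.86(T − 100); water warms: 1.11·4180·(T − 14.9) = 4639.8(T − 14.9)
4752.7 T = 61020 + 11286 + 69133 = 141439
T ≈ 29.76 °C, under the boiling point, so the assumption holds.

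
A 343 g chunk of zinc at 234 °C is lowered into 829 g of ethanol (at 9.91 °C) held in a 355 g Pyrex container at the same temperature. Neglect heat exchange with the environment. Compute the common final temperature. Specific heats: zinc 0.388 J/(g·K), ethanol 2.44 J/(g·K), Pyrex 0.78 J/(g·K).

Heat gained plus heat lost sum to zero:
343*0.388*(T − 234) + 829*2.44*(T − 9.91) + 355*0.78*(T − 9.91) = 0
133.08(T − 234) + 2022.8(T − 9.91) + 276.9(T − 9.91) = 0
2432.7 T = 53931
T = 53931/2432.7 ≈ 22.17 °C

T_f ≈ 22.2 °C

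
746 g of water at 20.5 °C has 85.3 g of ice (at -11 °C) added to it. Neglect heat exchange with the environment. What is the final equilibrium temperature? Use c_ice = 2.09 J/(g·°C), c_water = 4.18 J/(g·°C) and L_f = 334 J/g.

T_f ≈ 9.6 °C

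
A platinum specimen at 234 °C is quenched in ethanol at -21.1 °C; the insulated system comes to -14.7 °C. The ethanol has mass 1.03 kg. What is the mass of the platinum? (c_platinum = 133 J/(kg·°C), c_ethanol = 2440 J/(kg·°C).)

|Q_platinum| = |Q_ethanol|:
m·133·(234 − -14.7) = 1.03·2440·(-14.7 − (-21.1))
33077 m = 16084  ⇒  m ≈ 0.4863 kg

m ≈ 0.486 kg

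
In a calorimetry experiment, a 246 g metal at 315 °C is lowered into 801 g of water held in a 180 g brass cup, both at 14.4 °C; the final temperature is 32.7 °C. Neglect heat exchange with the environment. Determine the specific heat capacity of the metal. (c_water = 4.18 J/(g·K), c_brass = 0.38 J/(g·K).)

Setting the total heat transfer to zero:
246·c·(32.7 − 315) + 801·4.18·(32.7 − 14.4) + 180·0.38·(32.7 − 14.4) = 0
-69446 c = -62523
c = -62523/-69446 ≈ 0.9003 J/(g·K)

c ≈ 0.9 J/(g·K)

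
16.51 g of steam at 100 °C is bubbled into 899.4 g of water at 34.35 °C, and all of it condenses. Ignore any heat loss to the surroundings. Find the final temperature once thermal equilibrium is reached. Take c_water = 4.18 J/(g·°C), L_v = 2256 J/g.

T_f ≈ 45.3 °C

Energy conservation, ΣQ = 0:
latent heat released on condensation: 16.51·2256 = 37247
  condensed water 100 °C→T: 69.01(T − 100)
  original water: 3759.5(T − 34.35)
3828.5 T = 37247 + 6901.2 + 129139 = 173286
T ≈ 45.26 °C (< 100 °C, so full condensation is consistent).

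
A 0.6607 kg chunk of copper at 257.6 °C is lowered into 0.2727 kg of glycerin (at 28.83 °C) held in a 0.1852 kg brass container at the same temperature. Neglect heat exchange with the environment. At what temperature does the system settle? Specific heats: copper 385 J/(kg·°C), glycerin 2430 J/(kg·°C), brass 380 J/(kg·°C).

T_f ≈ 87.8 °C

Conservation of energy gives ΣQ = 0:
0.6607·385·(T − 257.6) + 0.2727·2430·(T − 28.83) + 0.1852·380·(T − 28.83) = 0
(254.37 + 662.66 + 70.38) T = 254.37·257.6 + 662.66·28.83 + 70.38·28.83
T ≈ 87.76 °C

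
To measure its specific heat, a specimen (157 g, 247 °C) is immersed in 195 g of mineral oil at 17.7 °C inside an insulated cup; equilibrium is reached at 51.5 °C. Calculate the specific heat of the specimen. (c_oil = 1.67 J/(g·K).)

c ≈ 0.359 J/(g·K)

m_s c (T_s − T_f) = m_oil c_oil (T_f − T_0):
157·c·(247 − 51.5) = 195·1.67·(51.5 − 17.7)
30694 c = 11007  ⇒  c ≈ 0.3586 J/(g·K)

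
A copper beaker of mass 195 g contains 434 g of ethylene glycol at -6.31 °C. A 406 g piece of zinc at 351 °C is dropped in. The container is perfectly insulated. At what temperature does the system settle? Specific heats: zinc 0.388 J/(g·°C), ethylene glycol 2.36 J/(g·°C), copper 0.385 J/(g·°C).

Energy conservation, ΣQ = 0:
406·0.388·(T − 351) + 434·2.36·(T − (-6.31)) + 195·0.385·(T − (-6.31)) = 0
1256.8 T = 48356
T ≈ 38.47 °C

T_f ≈ 38.5 °C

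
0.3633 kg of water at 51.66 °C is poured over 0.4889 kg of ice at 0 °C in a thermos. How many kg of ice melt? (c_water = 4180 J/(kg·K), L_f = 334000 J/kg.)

m_melted ≈ 0.235 kg

Heat available from the water dropping to 0 °C: 0.3633·4180·51.66 = 78451 J.
To melt every bit of ice: 0.4889·334000 = 163293 J.
78451 J < 163293 J, so only part of the ice melts and the system sits at 0 °C.
m_melt = 78451 / L_f = 0.2349 kg.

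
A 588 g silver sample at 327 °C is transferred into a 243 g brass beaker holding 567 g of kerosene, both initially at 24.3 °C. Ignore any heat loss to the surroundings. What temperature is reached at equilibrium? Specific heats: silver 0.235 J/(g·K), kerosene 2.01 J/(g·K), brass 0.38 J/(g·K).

T_f ≈ 54.8 °C

Taking heat into each body as positive, Σ m c ΔT = 0:
588×0.235×(T − 327) + 567×2.01×(T − 24.3) + 243×0.38×(T − 24.3) = 0
138.18(T − 327) + 1139.7(T − 24.3) + 92.34(T − 24.3) = 0
1370.2 T = 75123
T = 75123 / 1370.2 = 54.8 °C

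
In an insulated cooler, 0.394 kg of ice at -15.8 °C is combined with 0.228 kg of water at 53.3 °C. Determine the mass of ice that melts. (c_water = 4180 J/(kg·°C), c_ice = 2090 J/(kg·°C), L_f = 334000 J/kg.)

m_melted ≈ 0.113 kg

Cooling the water to 0 °C releases 0.228·4180·53.3 = 50797 J.
Warming the ice to 0 °C takes 0.394·2090·15.8 = 13011 J, leaving 37786 J for melting.
To melt every bit of ice: 0.394·334000 = 131596 J.
Since 37786 < 131596 J, not all the ice melts; equilibrium is at 0 °C.
m_melted·334000 = 37786  ⇒  m_melted ≈ 0.1131 kg.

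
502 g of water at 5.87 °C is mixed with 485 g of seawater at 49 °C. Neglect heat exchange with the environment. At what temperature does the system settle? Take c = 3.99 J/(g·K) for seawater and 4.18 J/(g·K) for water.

T_f ≈ 26.6 °C

Heat lost by the seawater equals heat gained by the water:
485×3.99×(49 − T) = 502×4.18×(T − 5.87)
1935.2(49 − T) = 2098.4(T − 5.87)
4033.5 T = 107140  ⇒  T ≈ 26.56 °C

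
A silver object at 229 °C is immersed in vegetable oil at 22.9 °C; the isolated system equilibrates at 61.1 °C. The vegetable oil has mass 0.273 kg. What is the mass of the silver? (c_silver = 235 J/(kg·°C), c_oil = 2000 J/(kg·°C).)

m ≈ 0.529 kg

|Q_silver| = |Q_oil|:
m×235×(229 − 61.1) = 0.273×2000×(61.1 − 22.9)
39456 m = 20857  ⇒  m ≈ 0.5286 kg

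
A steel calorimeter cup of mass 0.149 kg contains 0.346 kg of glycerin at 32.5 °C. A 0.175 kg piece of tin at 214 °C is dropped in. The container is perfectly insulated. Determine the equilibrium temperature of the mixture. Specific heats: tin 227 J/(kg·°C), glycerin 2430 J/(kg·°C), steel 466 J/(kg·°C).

T_f ≈ 40.1 °C

Net heat exchanged in the isolated system is zero:
0.175*227*(T − 214) + 0.346*2430*(T − 32.5) + 0.149*466*(T − 32.5) = 0
949.94 T = 38083
T ≈ 40.09 °C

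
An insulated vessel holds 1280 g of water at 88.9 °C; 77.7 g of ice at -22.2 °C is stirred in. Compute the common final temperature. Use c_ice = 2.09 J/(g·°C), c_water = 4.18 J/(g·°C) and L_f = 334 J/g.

T_f ≈ 78.6 °C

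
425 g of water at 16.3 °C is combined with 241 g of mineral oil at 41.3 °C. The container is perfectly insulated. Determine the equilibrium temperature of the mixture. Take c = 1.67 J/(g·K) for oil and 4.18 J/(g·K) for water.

Heat lost by the oil equals heat gained by the water:
241·1.67·(41.3 − T) = 425·4.18·(T − 16.3)
402.47(41.3 − T) = 1776.5(T − 16.3)
2179 T = 45579  ⇒  T ≈ 20.92 °C

T_f ≈ 20.9 °C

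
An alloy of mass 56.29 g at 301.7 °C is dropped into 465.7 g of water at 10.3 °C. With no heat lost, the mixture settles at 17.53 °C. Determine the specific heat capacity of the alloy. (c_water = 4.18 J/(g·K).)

c ≈ 0.88 J/(g·K)

Heat lost by the alloy = heat gained by the water:
56.29×c×(301.7 − 17.53) = 465.7×4.18×(17.53 − 10.3)
15996 c = 14074  ⇒  c ≈ 0.8799 J/(g·K)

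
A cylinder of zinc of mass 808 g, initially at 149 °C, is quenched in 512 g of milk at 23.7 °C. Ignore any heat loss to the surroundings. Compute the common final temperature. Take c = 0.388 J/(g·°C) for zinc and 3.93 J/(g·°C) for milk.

T_f ≈ 40.6 °C

Conservation of energy gives ΣQ = 0:
808*0.388*(T − 149) + 512*3.93*(T − 23.7) = 0
(313.5 + 2012.2) T = 313.5*149 + 2012.2*23.7
T ≈ 40.59 °C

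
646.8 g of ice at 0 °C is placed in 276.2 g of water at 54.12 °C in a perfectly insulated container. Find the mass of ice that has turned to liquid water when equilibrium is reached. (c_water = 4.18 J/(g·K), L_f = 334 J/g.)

m_melted ≈ 187 g

Cooling the water to 0 °C releases 276.2·4.18·54.12 = 62482 J.
Melting all 646.8 g of ice would need 646.8·334 = 216031 J.
That's not enough to melt it all — equilibrium is at 0 °C with ice remaining.
m_melted·334 = 62482  ⇒  m_melted ≈ 187.1 g.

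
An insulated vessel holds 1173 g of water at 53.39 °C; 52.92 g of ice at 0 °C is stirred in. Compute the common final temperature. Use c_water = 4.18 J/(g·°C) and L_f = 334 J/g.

T_f ≈ 47.6 °C

Net heat exchanged in the isolated system is zero:
melt ice: 52.92·334 = 17675; meltwater 0→T: 52.92·4.18·T = 221.21 T; water cools: 1173·4.18·(T − 53.39) = 4903.1(T − 53.39)
5124.3 T = 261779 − 17675 = 244103
T ≈ 47.64 °C — above 0 °C, consistent with complete melting.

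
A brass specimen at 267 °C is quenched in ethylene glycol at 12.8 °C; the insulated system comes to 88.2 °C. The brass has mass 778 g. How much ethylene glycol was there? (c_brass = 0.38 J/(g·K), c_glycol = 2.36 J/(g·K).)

m ≈ 297 g

Heat lost by the brass = heat gained by the glycol:
778·0.38·(267 − 88.2) = m·2.36·(88.2 − 12.8)
177.94 m = 52860  ⇒  m ≈ 297.1 g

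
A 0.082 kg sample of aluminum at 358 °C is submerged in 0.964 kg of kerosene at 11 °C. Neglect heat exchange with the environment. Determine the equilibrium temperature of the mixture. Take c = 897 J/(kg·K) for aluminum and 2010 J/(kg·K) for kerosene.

T_f ≈ 23.7 °C

Conservation of energy gives ΣQ = 0:
0.082×897×(T − 358) + 0.964×2010×(T − 11) = 0
(73.55 + 1937.6) T = 73.55×358 + 1937.6×11
T = 47646 / 2011.2 = 23.7 °C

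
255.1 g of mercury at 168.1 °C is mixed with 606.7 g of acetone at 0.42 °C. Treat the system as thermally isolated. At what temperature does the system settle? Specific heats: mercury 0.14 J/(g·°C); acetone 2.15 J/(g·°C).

|Q_mercury| = |Q_acetone|:
255.1*0.14*(168.1 − T) = 606.7*2.15*(T − 0.42)
35.71(168.1 − T) = 1304.4(T − 0.42)
1340.1 T = 6551.4  ⇒  T ≈ 4.89 °C

T_f ≈ 4.9 °C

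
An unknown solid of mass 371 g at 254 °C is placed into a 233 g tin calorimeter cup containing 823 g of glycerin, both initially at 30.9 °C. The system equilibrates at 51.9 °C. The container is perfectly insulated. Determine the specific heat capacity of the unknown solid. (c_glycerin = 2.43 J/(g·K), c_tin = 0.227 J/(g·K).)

Net heat exchanged in the isolated system is zero:
371·c·(51.9 − 254) + 823·2.43·(51.9 − 30.9) + 233·0.227·(51.9 − 30.9) = 0
-74979 c = -43108
c = -43108/-74979 ≈ 0.5749 J/(g·K)

c ≈ 0.575 J/(g·K)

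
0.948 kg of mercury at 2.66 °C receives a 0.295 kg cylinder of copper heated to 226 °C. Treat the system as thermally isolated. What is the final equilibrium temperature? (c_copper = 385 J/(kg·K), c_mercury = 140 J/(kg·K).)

Heat gained plus heat lost sum to zero:
0.295·385·(T − 226) + 0.948·140·(T − 2.66) = 0
(113.57 + 132.72) T = 113.57·226 + 132.72·2.66
T = 26021 / 246.29 = 106 °C

T_f ≈ 105.6 °C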